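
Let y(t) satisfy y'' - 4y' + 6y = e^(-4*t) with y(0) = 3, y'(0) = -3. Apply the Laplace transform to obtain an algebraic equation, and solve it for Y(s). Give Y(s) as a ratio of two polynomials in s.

Apply the Laplace transform to the equation.
Using L{y''} = s^2 Y - s·y(0) - y'(0) and L{y'} = sY - y(0), with y(0) = 3, y'(0) = -3, the left side becomes (s^2 - 4*s + 6)Y - (3*s - 15).
The right side is L{e^(-4*t)} = 1/(s + 4).
So (s^2 - 4*s + 6)Y = 1/(s + 4) + (3*s - 15).
Divide through and combine into a single rational function.

Y(s) = (3*s^2 - 3*s - 59)/(s^3 - 10*s + 24)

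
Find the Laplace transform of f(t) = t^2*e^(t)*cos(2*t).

L{cos(2t)} = s/(s^2 + 4).
Multiplying by e^(t) shifts s → s - 1, so L{e^(t)*cos(2*t)} = (s - 1)/((s - 1)^2 + 4).
Then apply L{t^2·g(t)} = (-1)^2 d^2/ds^2[G(s)] with G(s) = (s - 1)/((s - 1)^2 + 4):
differentiating 2 times and applying the sign gives 2*(s - 1)*(s^2 - 2*s - 11)/(s^2 - 2*s + 5)^3.

2*(s - 1)*(s^2 - 2*s - 11)/(s^2 - 2*s + 5)^3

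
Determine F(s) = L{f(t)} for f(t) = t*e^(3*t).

F(s) = (s - 3)^(-2)

L{e^(3t)} = 1/(s - 3).
Then apply L{t·g(t)} = -d/ds[G(s)] with G(s) = 1/(s - 3):
differentiating 1 time and applying the sign gives (s - 3)^(-2).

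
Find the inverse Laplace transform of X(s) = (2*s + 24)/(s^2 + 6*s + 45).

Complete the square in the denominator: s^2 + 6*s + 45 = (s + 3)^2 + 6^2.
Split the numerator to match: 2*s + 24 = 2·(s + 3) + 3·6.
Invert each term: 2·(s + 3)/((s + 3)^2 + 36) ↔ 2e^(-3t)cos(6t); 3·6/((s + 3)^2 + 36) ↔ 3e^(-3t)sin(6t).

3*exp(-3*t)*sin(6*t) + 2*exp(-3*t)*cos(6*t)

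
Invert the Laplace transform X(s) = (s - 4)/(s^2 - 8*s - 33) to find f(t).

Rewrite the denominator: s^2 - 8*s - 33 = (s - 4)^2 - 49.
The form in (s - 4) signals a first-shifting-theorem factor e^(4t).
Since L{cosh(7t)} = s/(s^2 - 49), the inverse is e^(4*t)*cosh(7*t).

f(t) = exp(4*t)*cosh(7*t)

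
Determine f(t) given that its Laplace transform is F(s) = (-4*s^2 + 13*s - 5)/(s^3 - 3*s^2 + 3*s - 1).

f(t) = 2*t^2*exp(t) + 5*t*exp(t) - 4*exp(t)

Factor the denominator: s^3 - 3*s^2 + 3*s - 1 = (s - 1)^3.
Partial fraction decomposition gives [-4/(s - 1)] + [5/(s - 1)^2] + [4/(s - 1)^3].
Invert each term: -4/(s - 1) ↔ -4e^(t); 5/(s - 1)^2 ↔ 5t·e^(t); 4/(s - 1)^3 ↔ (2)t^2·e^(t).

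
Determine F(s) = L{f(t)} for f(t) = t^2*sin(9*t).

F(s) = 54*(s^2 - 27)/(s^2 + 81)^3

L{sin(9t)} = 9/(s^2 + 81).
Then apply L{t^2·g(t)} = (-1)^2 d^2/ds^2[G(s)] with G(s) = 9/(s^2 + 81):
differentiating 2 times and applying the sign gives 54*(s^2 - 27)/(s^2 + 81)^3.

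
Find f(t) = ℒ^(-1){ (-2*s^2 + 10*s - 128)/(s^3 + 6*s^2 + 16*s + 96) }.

Factor the denominator: s^3 + 6*s^2 + 16*s + 96 = (s + 6)*(s^2 + 16).
Partial fraction decomposition gives [-5/(s + 6)] + [3*s/(s^2 + 16)] + [-8/(s^2 + 16)].
Invert each term: -5/(s + 6) ↔ -5e^(-6t); 3·s/(s^2 + 16) ↔ 3cos(4t); -2·4/(s^2 + 16) ↔ -2sin(4t).

f(t) = -2*sin(4*t) + 3*cos(4*t) - 5*exp(-6*t)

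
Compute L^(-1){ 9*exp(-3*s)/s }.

Heaviside(t - 3)*(9)

The factor e^(-3s) signals a time shift by c = 3 (second shifting theorem).
L{9} = 9/s, so L^-1{9/s} = 9.
Hence the inverse is u(t - 3) times that function evaluated at t - 3.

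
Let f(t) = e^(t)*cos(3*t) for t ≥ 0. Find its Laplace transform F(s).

L{cos(3t)} = s/(s^2 + 9).
By the first shifting theorem, multiplying by e^(t) replaces s with s - 1.

F(s) = (s - 1)/((s - 1)^2 + 9)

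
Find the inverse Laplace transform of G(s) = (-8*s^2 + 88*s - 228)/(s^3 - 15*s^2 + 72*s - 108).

4*t*exp(6*t) - 4*exp(6*t) - 4*exp(3*t)

Factor the denominator: s^3 - 15*s^2 + 72*s - 108 = (s - 6)^2*(s - 3).
Partial fraction decomposition gives [-4/(s - 6)] + [4/(s - 6)^2] + [-4/(s - 3)].
Invert each term: -4/(s - 6) ↔ -4e^(6t); 4/(s - 6)^2 ↔ 4t·e^(6t); -4/(s - 3) ↔ -4e^(3t).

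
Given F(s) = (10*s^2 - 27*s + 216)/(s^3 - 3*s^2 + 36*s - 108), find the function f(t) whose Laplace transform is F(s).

f(t) = 5*exp(3*t) - 2*sin(6*t) + 5*cos(6*t)

Factor the denominator: s^3 - 3*s^2 + 36*s - 108 = (s - 3)*(s^2 + 36).
Partial fraction decomposition gives [5/(s - 3)] + [5*s/(s^2 + 36)] + [-12/(s^2 + 36)].
Invert each term: 5/(s - 3) ↔ 5e^(3t); 5·s/(s^2 + 36) ↔ 5cos(6t); -2·6/(s^2 + 36) ↔ -2sin(6t).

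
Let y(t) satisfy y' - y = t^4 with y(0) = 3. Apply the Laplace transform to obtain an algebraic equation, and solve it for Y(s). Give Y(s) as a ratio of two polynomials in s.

Take the Laplace transform of both sides.
Using L{y'} = sY - y(0) = sY - 3, the left side becomes (s - 1)Y - (3).
The right side is L{t^4} = 24/s^5.
So (s - 1)Y = 24/s^5 + (3).
Divide through and combine into a single rational function.

Y(s) = (3*s^5 + 24)/(s^6 - s^5)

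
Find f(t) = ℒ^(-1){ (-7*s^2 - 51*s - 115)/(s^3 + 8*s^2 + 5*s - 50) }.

f(t) = 5*t*exp(-5*t) - 5*exp(2*t) - 2*exp(-5*t)

Factor the denominator: s^3 + 8*s^2 + 5*s - 50 = (s - 2)*(s + 5)^2.
Partial fraction decomposition gives [-2/(s + 5)] + [5/(s + 5)^2] + [-5/(s - 2)].
Invert each term: -2/(s + 5) ↔ -2e^(-5t); 5/(s + 5)^2 ↔ 5t·e^(-5t); -5/(s - 2) ↔ -5e^(2t).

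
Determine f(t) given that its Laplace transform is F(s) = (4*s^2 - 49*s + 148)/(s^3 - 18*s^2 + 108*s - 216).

f(t) = -t^2*exp(6*t) - t*exp(6*t) + 4*exp(6*t)

Factor the denominator: s^3 - 18*s^2 + 108*s - 216 = (s - 6)^3.
Partial fraction decomposition gives [4/(s - 6)] + [-1/(s - 6)^2] + [-2/(s - 6)^3].
Invert each term: 4/(s - 6) ↔ 4e^(6t); -1/(s - 6)^2 ↔ -t·e^(6t); -2/(s - 6)^3 ↔ (-1)t^2·e^(6t).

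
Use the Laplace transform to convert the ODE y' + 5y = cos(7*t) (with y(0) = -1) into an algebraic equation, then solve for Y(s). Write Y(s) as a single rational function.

Laplace-transform each side.
With L{y'} = sY - y(0) = sY - (-1): the LHS transforms to (s + 5)Y - (-1).
The right side is L{cos(7*t)} = s/(s^2 + 49).
So (s + 5)Y = s/(s^2 + 49) + (-1).
Solve for Y(s) and write it as one ratio of polynomials.

Y(s) = (-s^2 + s - 49)/(s^3 + 5*s^2 + 49*s + 245)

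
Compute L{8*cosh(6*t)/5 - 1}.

8*s/(5*(s^2 - 36)) - 1/s

By linearity of the Laplace transform, transform each term separately.
(8/5)·[L{cosh(6t)} = s/(s^2 - 36)]; L{-1} = -1/s.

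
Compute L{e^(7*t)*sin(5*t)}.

5/((s - 7)^2 + 25)

L{sin(5t)} = 5/(s^2 + 25).
By the first shifting theorem, multiplying by e^(7t) replaces s with s - 7.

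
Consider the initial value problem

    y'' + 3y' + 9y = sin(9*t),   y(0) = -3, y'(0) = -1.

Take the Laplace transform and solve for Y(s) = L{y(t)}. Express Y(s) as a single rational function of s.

Y(s) = (-3*s^3 - 10*s^2 - 243*s - 801)/(s^4 + 3*s^3 + 90*s^2 + 243*s + 729)

Take the Laplace transform of both sides.
Using L{y''} = s^2 Y - s·y(0) - y'(0) and L{y'} = sY - y(0), with y(0) = -3, y'(0) = -1, the left side becomes (s^2 + 3*s + 9)Y - (-3*s - 10).
The right side is L{sin(9*t)} = 9/(s^2 + 81).
So (s^2 + 3*s + 9)Y = 9/(s^2 + 81) + (-3*s - 10).
Isolate Y and clear denominators.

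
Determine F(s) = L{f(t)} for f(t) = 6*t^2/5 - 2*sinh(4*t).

Apply the Laplace transform termwise.
(6/5)·[L{t^2} = 2!/s^3 = 2/s^3]; (-2)·[L{sinh(4t)} = 4/(s^2 - 16)].

F(s) = -8/(s^2 - 16) + 12/(5*s^3)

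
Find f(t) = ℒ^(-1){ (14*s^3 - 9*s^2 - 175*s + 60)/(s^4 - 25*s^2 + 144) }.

Factor the denominator: s^4 - 25*s^2 + 144 = (s - 4)*(s - 3)*(s + 3)*(s + 4).
Partial fraction decomposition gives [2/(s - 4)] + [3/(s + 3)] + [4/(s - 3)] + [5/(s + 4)].
Invert each term: 2/(s - 4) ↔ 2e^(4t); 3/(s + 3) ↔ 3e^(-3t); 4/(s - 3) ↔ 4e^(3t); 5/(s + 4) ↔ 5e^(-4t).

f(t) = 2*exp(4*t) + 4*exp(3*t) + 3*exp(-3*t) + 5*exp(-4*t)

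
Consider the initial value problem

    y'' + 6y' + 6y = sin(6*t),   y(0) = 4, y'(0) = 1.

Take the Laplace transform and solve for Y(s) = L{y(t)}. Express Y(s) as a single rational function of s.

Y(s) = (4*s^3 + 25*s^2 + 144*s + 906)/(s^4 + 6*s^3 + 42*s^2 + 216*s + 216)

Apply the Laplace transform to the equation.
With L{y''} = s^2 Y - s·y(0) - y'(0) and L{y'} = sY - y(0), with y(0) = 4, y'(0) = 1: the LHS transforms to (s^2 + 6*s + 6)Y - (4*s + 25).
The right side is L{sin(6*t)} = 6/(s^2 + 36).
So (s^2 + 6*s + 6)Y = 6/(s^2 + 36) + (4*s + 25).
Isolate Y and clear denominators.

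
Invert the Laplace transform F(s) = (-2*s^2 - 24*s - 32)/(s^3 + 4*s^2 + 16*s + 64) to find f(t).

Factor the denominator: s^3 + 4*s^2 + 16*s + 64 = (s + 4)*(s^2 + 16).
Partial fraction decomposition gives [1/(s + 4)] + [-3*s/(s^2 + 16)] + [-12/(s^2 + 16)].
Invert each term: 1/(s + 4) ↔ e^(-4t); -3·s/(s^2 + 16) ↔ -3cos(4t); -3·4/(s^2 + 16) ↔ -3sin(4t).

f(t) = -3*sin(4*t) - 3*cos(4*t) + exp(-4*t)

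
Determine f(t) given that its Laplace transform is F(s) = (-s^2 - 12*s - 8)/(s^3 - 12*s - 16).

f(t) = -2*t*exp(-2*t) - 2*exp(4*t) + exp(-2*t)

Factor the denominator: s^3 - 12*s - 16 = (s - 4)*(s + 2)^2.
Partial fraction decomposition gives [1/(s + 2)] + [-2/(s + 2)^2] + [-2/(s - 4)].
Invert each term: 1/(s + 2) ↔ e^(-2t); -2/(s + 2)^2 ↔ -2t·e^(-2t); -2/(s - 4) ↔ -2e^(4t).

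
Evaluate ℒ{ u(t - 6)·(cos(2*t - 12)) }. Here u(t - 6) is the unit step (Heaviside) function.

By the second shifting theorem, L{u(t - c)·g(t - c)} = e^(-cs)·H(s) with c = 6 and H(s) = L{g(t)}.
L{cos(2t)} = s/(s^2 + 4).

s*exp(-6*s)/(s^2 + 4)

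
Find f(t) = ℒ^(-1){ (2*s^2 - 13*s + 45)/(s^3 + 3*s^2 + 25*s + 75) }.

Factor the denominator: s^3 + 3*s^2 + 25*s + 75 = (s + 3)*(s^2 + 25).
Partial fraction decomposition gives [3/(s + 3)] + [-s/(s^2 + 25)] + [-10/(s^2 + 25)].
Invert each term: 3/(s + 3) ↔ 3e^(-3t); -1·s/(s^2 + 25) ↔ -cos(5t); -2·5/(s^2 + 25) ↔ -2sin(5t).

f(t) = -2*sin(5*t) - cos(5*t) + 3*exp(-3*t)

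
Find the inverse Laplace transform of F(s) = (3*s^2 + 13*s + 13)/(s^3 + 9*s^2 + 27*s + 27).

t^2*exp(-3*t)/2 - 5*t*exp(-3*t) + 3*exp(-3*t)

Factor the denominator: s^3 + 9*s^2 + 27*s + 27 = (s + 3)^3.
Partial fraction decomposition gives [3/(s + 3)] + [-5/(s + 3)^2] + [(s + 3)^(-3)].
Invert each term: 3/(s + 3) ↔ 3e^(-3t); -5/(s + 3)^2 ↔ -5t·e^(-3t); 1/(s + 3)^3 ↔ (1/2)t^2·e^(-3t).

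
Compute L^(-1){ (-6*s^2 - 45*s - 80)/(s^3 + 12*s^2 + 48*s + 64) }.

2*t^2*exp(-4*t) + 3*t*exp(-4*t) - 6*exp(-4*t)

Factor the denominator: s^3 + 12*s^2 + 48*s + 64 = (s + 4)^3.
Partial fraction decomposition gives [-6/(s + 4)] + [3/(s + 4)^2] + [4/(s + 4)^3].
Invert each term: -6/(s + 4) ↔ -6e^(-4t); 3/(s + 4)^2 ↔ 3t·e^(-4t); 4/(s + 4)^3 ↔ (2)t^2·e^(-4t).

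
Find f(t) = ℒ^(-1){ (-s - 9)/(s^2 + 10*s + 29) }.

Complete the square in the denominator: s^2 + 10*s + 29 = (s + 5)^2 + 2^2.
Split the numerator to match: -s - 9 = -1·(s + 5) - 2·2.
Invert each term: -1·(s + 5)/((s + 5)^2 + 4) ↔ -e^(-5t)cos(2t); -2·2/((s + 5)^2 + 4) ↔ -2e^(-5t)sin(2t).

f(t) = -2*exp(-5*t)*sin(2*t) - exp(-5*t)*cos(2*t)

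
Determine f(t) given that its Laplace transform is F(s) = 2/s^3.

Since L{t^2} = 2!/s^3 = 2/s^3, the inverse is t^2.

f(t) = t^2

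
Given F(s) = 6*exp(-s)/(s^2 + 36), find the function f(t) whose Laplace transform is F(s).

The factor e^(-s) signals a time shift by c = 1 (second shifting theorem).
L{sin(6t)} = 6/(s^2 + 36), so L^-1{6/(s^2 + 36)} = sin(6*t).
Hence the inverse is u(t - 1) times that function evaluated at t - 1.

f(t) = Heaviside(t - 1)*(sin(6*t - 6))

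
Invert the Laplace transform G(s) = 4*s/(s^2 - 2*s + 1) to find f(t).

f(t) = 4*t*exp(t) + 4*exp(t)

Factor the denominator: s^2 - 2*s + 1 = (s - 1)^2.
Partial fraction decomposition gives [4/(s - 1)] + [4/(s - 1)^2].
Invert each term: 4/(s - 1) ↔ 4e^(t); 4/(s - 1)^2 ↔ 4t·e^(t).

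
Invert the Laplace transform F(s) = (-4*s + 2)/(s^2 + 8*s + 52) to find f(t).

Complete the square in the denominator: s^2 + 8*s + 52 = (s + 4)^2 + 6^2.
Split the numerator to match: -4*s + 2 = -4·(s + 4) + 3·6.
Invert each term: -4·(s + 4)/((s + 4)^2 + 36) ↔ -4e^(-4t)cos(6t); 3·6/((s + 4)^2 + 36) ↔ 3e^(-4t)sin(6t).

f(t) = 3*exp(-4*t)*sin(6*t) - 4*exp(-4*t)*cos(6*t)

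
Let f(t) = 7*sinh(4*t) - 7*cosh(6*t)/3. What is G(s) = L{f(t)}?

G(s) = -7*s/(3*(s^2 - 36)) + 28/(s^2 - 16)

By linearity of the Laplace transform, transform each term separately.
(7)·[L{sinh(4t)} = 4/(s^2 - 16)]; (-7/3)·[L{cosh(6t)} = s/(s^2 - 36)].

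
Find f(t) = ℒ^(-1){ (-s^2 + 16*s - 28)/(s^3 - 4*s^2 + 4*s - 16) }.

f(t) = exp(4*t) + 4*sin(2*t) - 2*cos(2*t)

Factor the denominator: s^3 - 4*s^2 + 4*s - 16 = (s - 4)*(s^2 + 4).
Partial fraction decomposition gives [1/(s - 4)] + [-2*s/(s^2 + 4)] + [8/(s^2 + 4)].
Invert each term: 1/(s - 4) ↔ e^(4t); -2·s/(s^2 + 4) ↔ -2cos(2t); 4·2/(s^2 + 4) ↔ 4sin(2t).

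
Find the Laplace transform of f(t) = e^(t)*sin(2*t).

2/((s - 1)^2 + 4)

L{sin(2t)} = 2/(s^2 + 4).
By the first shifting theorem, multiplying by e^(t) replaces s with s - 1.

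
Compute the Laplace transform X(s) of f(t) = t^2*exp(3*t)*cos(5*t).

X(s) = 2*(s - 3)*(s^2 - 6*s - 66)/(s^2 - 6*s + 34)^3

L{cos(5t)} = s/(s^2 + 25).
Multiplying by e^(3t) shifts s → s - 3, so L{exp(3*t)*cos(5*t)} = (s - 3)/((s - 3)^2 + 25).
Then apply L{t^2·g(t)} = (-1)^2 d^2/ds^2[G(s)] with G(s) = (s - 3)/((s - 3)^2 + 25):
differentiating 2 times and applying the sign gives 2*(s - 3)*(s^2 - 6*s - 66)/(s^2 - 6*s + 34)^3.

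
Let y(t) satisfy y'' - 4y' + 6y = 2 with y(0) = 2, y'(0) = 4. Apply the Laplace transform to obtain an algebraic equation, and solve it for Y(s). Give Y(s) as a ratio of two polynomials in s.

Apply the Laplace transform to the equation.
The derivative rules (L{y''} = s^2 Y - s·y(0) - y'(0) and L{y'} = sY - y(0), with y(0) = 2, y'(0) = 4) turn the left side into (s^2 - 4*s + 6)Y - (2*s - 4).
The right side is L{2} = 2/s.
So (s^2 - 4*s + 6)Y = 2/s + (2*s - 4).
Solve for Y(s) and write it as one ratio of polynomials.

Y(s) = (2*s^2 - 4*s + 2)/(s^3 - 4*s^2 + 6*s)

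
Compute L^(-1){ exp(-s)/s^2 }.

Heaviside(t - 1)*(t - 1)

The factor e^(-s) signals a time shift by c = 1 (second shifting theorem).
L{t} = 1!/s^2 = 1/s^2, so L^-1{s^(-2)} = t.
Hence the inverse is u(t - 1) times that function evaluated at t - 1.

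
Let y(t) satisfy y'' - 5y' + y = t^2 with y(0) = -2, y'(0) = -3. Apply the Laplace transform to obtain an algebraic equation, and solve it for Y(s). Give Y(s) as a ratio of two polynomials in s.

Y(s) = (-2*s^4 + 7*s^3 + 2)/(s^5 - 5*s^4 + s^3)

Apply the Laplace transform to the equation.
With L{y''} = s^2 Y - s·y(0) - y'(0) and L{y'} = sY - y(0), with y(0) = -2, y'(0) = -3: the LHS transforms to (s^2 - 5*s + 1)Y - (-2*s + 7).
The right side is L{t^2} = 2/s^3.
So (s^2 - 5*s + 1)Y = 2/s^3 + (-2*s + 7).
Divide through and combine into a single rational function.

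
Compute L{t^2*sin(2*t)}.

4*(3*s^2 - 4)/(s^2 + 4)^3

L{sin(2t)} = 2/(s^2 + 4).
Then apply L{t^2·g(t)} = (-1)^2 d^2/ds^2[G(s)] with G(s) = 2/(s^2 + 4):
differentiating 2 times and applying the sign gives 4*(3*s^2 - 4)/(s^2 + 4)^3.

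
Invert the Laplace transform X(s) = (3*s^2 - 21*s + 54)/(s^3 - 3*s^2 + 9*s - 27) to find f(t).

Factor the denominator: s^3 - 3*s^2 + 9*s - 27 = (s - 3)*(s^2 + 9).
Partial fraction decomposition gives [1/(s - 3)] + [2*s/(s^2 + 9)] + [-15/(s^2 + 9)].
Invert each term: 1/(s - 3) ↔ e^(3t); 2·s/(s^2 + 9) ↔ 2cos(3t); -5·3/(s^2 + 9) ↔ -5sin(3t).

f(t) = exp(3*t) - 5*sin(3*t) + 2*cos(3*t)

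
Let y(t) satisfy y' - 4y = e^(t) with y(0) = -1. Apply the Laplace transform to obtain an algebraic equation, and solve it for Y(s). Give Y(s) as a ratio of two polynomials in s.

Y(s) = (-s + 2)/(s^2 - 5*s + 4)

Laplace-transform each side.
The derivative rules (L{y'} = sY - y(0) = sY - (-1)) turn the left side into (s - 4)Y - (-1).
The right side is L{e^(t)} = 1/(s - 1).
So (s - 4)Y = 1/(s - 1) + (-1).
Divide through and combine into a single rational function.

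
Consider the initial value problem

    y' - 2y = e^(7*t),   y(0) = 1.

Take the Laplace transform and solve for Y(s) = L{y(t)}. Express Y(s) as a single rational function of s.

Y(s) = (s - 6)/(s^2 - 9*s + 14)

Take the Laplace transform of both sides.
With L{y'} = sY - y(0) = sY - 1: the LHS transforms to (s - 2)Y - (1).
The right side is L{e^(7*t)} = 1/(s - 7).
So (s - 2)Y = 1/(s - 7) + (1).
Isolate Y and clear denominators.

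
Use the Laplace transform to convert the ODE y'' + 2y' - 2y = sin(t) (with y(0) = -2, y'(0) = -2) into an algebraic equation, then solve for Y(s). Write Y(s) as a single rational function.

Y(s) = (-2*s^3 - 6*s^2 - 2*s - 5)/(s^4 + 2*s^3 - s^2 + 2*s - 2)

Laplace-transform each side.
The derivative rules (L{y''} = s^2 Y - s·y(0) - y'(0) and L{y'} = sY - y(0), with y(0) = -2, y'(0) = -2) turn the left side into (s^2 + 2*s - 2)Y - (-2*s - 6).
The right side is L{sin(t)} = 1/(s^2 + 1).
So (s^2 + 2*s - 2)Y = 1/(s^2 + 1) + (-2*s - 6).
Divide through and combine into a single rational function.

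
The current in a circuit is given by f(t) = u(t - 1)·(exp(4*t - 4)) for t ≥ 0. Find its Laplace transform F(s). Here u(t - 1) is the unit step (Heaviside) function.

F(s) = exp(-s)/(s - 4)

By the second shifting theorem, L{u(t - c)·g(t - c)} = e^(-cs)·G(s) with c = 1 and G(s) = L{g(t)}.
L{e^(4t)} = 1/(s - 4).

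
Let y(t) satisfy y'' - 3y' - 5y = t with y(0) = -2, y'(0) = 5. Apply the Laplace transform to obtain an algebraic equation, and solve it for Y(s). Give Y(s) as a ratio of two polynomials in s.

Y(s) = (-2*s^3 + 11*s^2 + 1)/(s^4 - 3*s^3 - 5*s^2)

Take the Laplace transform of both sides.
Using L{y''} = s^2 Y - s·y(0) - y'(0) and L{y'} = sY - y(0), with y(0) = -2, y'(0) = 5, the left side becomes (s^2 - 3*s - 5)Y - (-2*s + 11).
The right side is L{t} = s^(-2).
So (s^2 - 3*s - 5)Y = s^(-2) + (-2*s + 11).
Divide through and combine into a single rational function.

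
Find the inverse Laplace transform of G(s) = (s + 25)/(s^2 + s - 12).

Factor the denominator: s^2 + s - 12 = (s - 3)*(s + 4).
Partial fraction decomposition gives [4/(s - 3)] + [-3/(s + 4)].
Invert each term: 4/(s - 3) ↔ 4e^(3t); -3/(s + 4) ↔ -3e^(-4t).

4*exp(3*t) - 3*exp(-4*t)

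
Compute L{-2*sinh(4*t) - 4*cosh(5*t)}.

Apply the Laplace transform termwise.
(-2)·[L{sinh(4t)} = 4/(s^2 - 16)]; (-4)·[L{cosh(5t)} = s/(s^2 - 25)].

-4*s/(s^2 - 25) - 8/(s^2 - 16)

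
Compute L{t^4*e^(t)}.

24/(s - 1)^5

L{t^4} = 4!/s^5 = 24/s^5.
By the first shifting theorem, multiplying by e^(t) replaces s with s - 1.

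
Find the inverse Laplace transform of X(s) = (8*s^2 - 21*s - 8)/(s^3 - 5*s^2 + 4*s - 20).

Factor the denominator: s^3 - 5*s^2 + 4*s - 20 = (s - 5)*(s^2 + 4).
Partial fraction decomposition gives [3/(s - 5)] + [5*s/(s^2 + 4)] + [4/(s^2 + 4)].
Invert each term: 3/(s - 5) ↔ 3e^(5t); 5·s/(s^2 + 4) ↔ 5cos(2t); 2·2/(s^2 + 4) ↔ 2sin(2t).

3*exp(5*t) + 2*sin(2*t) + 5*cos(2*t)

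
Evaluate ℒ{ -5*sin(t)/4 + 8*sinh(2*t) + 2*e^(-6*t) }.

-5/(4*(s^2 + 1)) + 16/(s^2 - 4) + 2/(s + 6)

Apply the Laplace transform termwise.
(-5/4)·[L{sin(t)} = 1/(s^2 + 1)]; (2)·[L{e^(-6t)} = 1/(s + 6)]; (8)·[L{sinh(2t)} = 2/(s^2 - 4)].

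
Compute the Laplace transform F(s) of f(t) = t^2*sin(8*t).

F(s) = 16*(3*s^2 - 64)/(s^2 + 64)^3

L{sin(8t)} = 8/(s^2 + 64).
Then apply L{t^2·g(t)} = (-1)^2 d^2/ds^2[G(s)] with G(s) = 8/(s^2 + 64):
differentiating 2 times and applying the sign gives 16*(3*s^2 - 64)/(s^2 + 64)^3.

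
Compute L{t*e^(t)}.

L{t} = 1!/s^2 = 1/s^2.
By the first shifting theorem, multiplying by e^(t) replaces s with s - 1.

(s - 1)^(-2)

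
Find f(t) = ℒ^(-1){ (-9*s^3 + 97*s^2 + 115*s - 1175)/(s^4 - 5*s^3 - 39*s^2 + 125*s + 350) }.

Factor the denominator: s^4 - 5*s^3 - 39*s^2 + 125*s + 350 = (s - 7)*(s - 5)*(s + 2)*(s + 5).
Partial fraction decomposition gives [-5/(s + 2)] + [6/(s - 7)] + [-5/(s - 5)] + [-5/(s + 5)].
Invert each term: -5/(s + 2) ↔ -5e^(-2t); 6/(s - 7) ↔ 6e^(7t); -5/(s - 5) ↔ -5e^(5t); -5/(s + 5) ↔ -5e^(-5t).

f(t) = 6*exp(7*t) - 5*exp(5*t) - 5*exp(-2*t) - 5*exp(-5*t)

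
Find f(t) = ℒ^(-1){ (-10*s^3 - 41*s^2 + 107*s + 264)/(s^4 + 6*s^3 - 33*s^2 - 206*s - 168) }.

Factor the denominator: s^4 + 6*s^3 - 33*s^2 - 206*s - 168 = (s - 6)*(s + 1)*(s + 4)*(s + 7).
Partial fraction decomposition gives [-2/(s + 4)] + [-4/(s + 7)] + [-1/(s + 1)] + [-3/(s - 6)].
Invert each term: -2/(s + 4) ↔ -2e^(-4t); -4/(s + 7) ↔ -4e^(-7t); -1/(s + 1) ↔ -e^(-t); -3/(s - 6) ↔ -3e^(6t).

f(t) = -3*exp(6*t) - exp(-t) - 2*exp(-4*t) - 4*exp(-7*t)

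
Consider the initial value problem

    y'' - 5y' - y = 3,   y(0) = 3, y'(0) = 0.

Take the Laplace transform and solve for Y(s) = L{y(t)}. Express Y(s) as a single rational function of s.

Laplace-transform each side.
With L{y''} = s^2 Y - s·y(0) - y'(0) and L{y'} = sY - y(0), with y(0) = 3, y'(0) = 0: the LHS transforms to (s^2 - 5*s - 1)Y - (3*s - 15).
The right side is L{3} = 3/s.
So (s^2 - 5*s - 1)Y = 3/s + (3*s - 15).
Isolate Y and clear denominators.

Y(s) = (3*s^2 - 15*s + 3)/(s^3 - 5*s^2 - s)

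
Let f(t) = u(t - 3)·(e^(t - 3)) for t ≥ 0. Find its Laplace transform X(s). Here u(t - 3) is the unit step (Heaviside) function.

X(s) = exp(-3*s)/(s - 1)

By the second shifting theorem, L{u(t - c)·g(t - c)} = e^(-cs)·G(s) with c = 3 and G(s) = L{g(t)}.
L{e^(t)} = 1/(s - 1).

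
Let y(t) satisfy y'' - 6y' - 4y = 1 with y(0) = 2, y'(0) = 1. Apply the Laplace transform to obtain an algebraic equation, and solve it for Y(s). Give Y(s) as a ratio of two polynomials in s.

Y(s) = (2*s^2 - 11*s + 1)/(s^3 - 6*s^2 - 4*s)

Laplace-transform each side.
The derivative rules (L{y''} = s^2 Y - s·y(0) - y'(0) and L{y'} = sY - y(0), with y(0) = 2, y'(0) = 1) turn the left side into (s^2 - 6*s - 4)Y - (2*s - 11).
The right side is L{1} = 1/s.
So (s^2 - 6*s - 4)Y = 1/s + (2*s - 11).
Isolate Y and clear denominators.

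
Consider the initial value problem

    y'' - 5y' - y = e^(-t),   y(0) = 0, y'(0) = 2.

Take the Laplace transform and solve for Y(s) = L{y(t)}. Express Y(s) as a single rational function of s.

Y(s) = (2*s + 3)/(s^3 - 4*s^2 - 6*s - 1)

Apply the Laplace transform to the equation.
With L{y''} = s^2 Y - s·y(0) - y'(0) and L{y'} = sY - y(0), with y(0) = 0, y'(0) = 2: the LHS transforms to (s^2 - 5*s - 1)Y - (2).
The right side is L{e^(-t)} = 1/(s + 1).
So (s^2 - 5*s - 1)Y = 1/(s + 1) + (2).
Isolate Y and clear denominators.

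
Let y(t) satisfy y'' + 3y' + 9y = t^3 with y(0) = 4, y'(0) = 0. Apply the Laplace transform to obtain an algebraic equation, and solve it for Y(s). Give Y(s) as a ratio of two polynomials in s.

Y(s) = (4*s^5 + 12*s^4 + 6)/(s^6 + 3*s^5 + 9*s^4)

Take the Laplace transform of both sides.
The derivative rules (L{y''} = s^2 Y - s·y(0) - y'(0) and L{y'} = sY - y(0), with y(0) = 4, y'(0) = 0) turn the left side into (s^2 + 3*s + 9)Y - (4*s + 12).
The right side is L{t^3} = 6/s^4.
So (s^2 + 3*s + 9)Y = 6/s^4 + (4*s + 12).
Isolate Y and clear denominators.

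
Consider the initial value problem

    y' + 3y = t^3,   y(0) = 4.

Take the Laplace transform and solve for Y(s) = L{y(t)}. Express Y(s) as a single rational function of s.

Y(s) = (4*s^4 + 6)/(s^5 + 3*s^4)

Apply the Laplace transform to the equation.
Using L{y'} = sY - y(0) = sY - 4, the left side becomes (s + 3)Y - (4).
The right side is L{t^3} = 6/s^4.
So (s + 3)Y = 6/s^4 + (4).
Solve for Y(s) and write it as one ratio of polynomials.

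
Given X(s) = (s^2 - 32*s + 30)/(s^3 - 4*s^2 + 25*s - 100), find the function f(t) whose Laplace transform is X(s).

f(t) = -2*exp(4*t) - 4*sin(5*t) + 3*cos(5*t)

Factor the denominator: s^3 - 4*s^2 + 25*s - 100 = (s - 4)*(s^2 + 25).
Partial fraction decomposition gives [-2/(s - 4)] + [3*s/(s^2 + 25)] + [-20/(s^2 + 25)].
Invert each term: -2/(s - 4) ↔ -2e^(4t); 3·s/(s^2 + 25) ↔ 3cos(5t); -4·5/(s^2 + 25) ↔ -4sin(5t).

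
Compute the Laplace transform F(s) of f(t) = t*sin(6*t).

L{sin(6t)} = 6/(s^2 + 36).
Then apply L{t·g(t)} = -d/ds[G(s)] with G(s) = 6/(s^2 + 36):
differentiating 1 time and applying the sign gives 12*s/(s^2 + 36)^2.

F(s) = 12*s/(s^2 + 36)^2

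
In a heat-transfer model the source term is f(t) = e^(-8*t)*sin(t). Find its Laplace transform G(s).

L{sin(t)} = 1/(s^2 + 1).
By the first shifting theorem, multiplying by e^(-8t) replaces s with s + 8.

G(s) = 1/((s + 8)^2 + 1)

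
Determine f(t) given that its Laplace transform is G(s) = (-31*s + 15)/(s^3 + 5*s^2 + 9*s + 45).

f(t) = -2*sin(3*t) - 5*cos(3*t) + 5*exp(-5*t)

Factor the denominator: s^3 + 5*s^2 + 9*s + 45 = (s + 5)*(s^2 + 9).
Partial fraction decomposition gives [5/(s + 5)] + [-5*s/(s^2 + 9)] + [-6/(s^2 + 9)].
Invert each term: 5/(s + 5) ↔ 5e^(-5t); -5·s/(s^2 + 9) ↔ -5cos(3t); -2·3/(s^2 + 9) ↔ -2sin(3t).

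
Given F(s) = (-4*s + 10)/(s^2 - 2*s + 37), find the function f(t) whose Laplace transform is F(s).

f(t) = exp(t)*sin(6*t) - 4*exp(t)*cos(6*t)

Complete the square in the denominator: s^2 - 2*s + 37 = (s - 1)^2 + 6^2.
Split the numerator to match: -4*s + 10 = -4·(s - 1) + 1·6.
Invert each term: -4·(s - 1)/((s - 1)^2 + 36) ↔ -4e^(t)cos(6t); 1·6/((s - 1)^2 + 36) ↔ e^(t)sin(6t).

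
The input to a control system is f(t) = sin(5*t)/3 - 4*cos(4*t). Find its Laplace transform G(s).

Apply the Laplace transform termwise.
(1/3)·[L{sin(5t)} = 5/(s^2 + 25)]; (-4)·[L{cos(4t)} = s/(s^2 + 16)].

G(s) = -4*s/(s^2 + 16) + 5/(3*(s^2 + 25))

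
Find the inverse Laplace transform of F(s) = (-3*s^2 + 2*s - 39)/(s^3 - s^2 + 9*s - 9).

Factor the denominator: s^3 - s^2 + 9*s - 9 = (s - 1)*(s^2 + 9).
Partial fraction decomposition gives [-4/(s - 1)] + [s/(s^2 + 9)] + [3/(s^2 + 9)].
Invert each term: -4/(s - 1) ↔ -4e^(t); 1·s/(s^2 + 9) ↔ cos(3t); 1·3/(s^2 + 9) ↔ sin(3t).

-4*exp(t) + sin(3*t) + cos(3*t)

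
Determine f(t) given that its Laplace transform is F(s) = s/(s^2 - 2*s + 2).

f(t) = exp(t)*sin(t) + exp(t)*cos(t)

Complete the square in the denominator: s^2 - 2*s + 2 = (s - 1)^2 + 1^2.
Split the numerator to match: s = 1·(s - 1) + 1·1.
Invert each term: 1·(s - 1)/((s - 1)^2 + 1) ↔ e^(t)cos(t); 1·1/((s - 1)^2 + 1) ↔ e^(t)sin(t).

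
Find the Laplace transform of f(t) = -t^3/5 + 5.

5/s - 6/(5*s^4)

By linearity of the Laplace transform, transform each term separately.
L{5} = 5/s; (-1/5)·[L{t^3} = 3!/s^4 = 6/s^4].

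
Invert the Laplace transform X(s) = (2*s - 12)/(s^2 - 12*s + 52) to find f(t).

Rewrite the denominator: s^2 - 12*s + 52 = (s - 6)^2 + 16.
The form in (s - 6) signals a first-shifting-theorem factor e^(6t).
Since L{cos(4t)} = s/(s^2 + 16), the inverse is e^(6*t)*cos(4*t), scaled by 2.

f(t) = 2*exp(6*t)*cos(4*t)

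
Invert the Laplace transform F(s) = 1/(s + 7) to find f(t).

f(t) = exp(-7*t)

Since L{e^(-7t)} = 1/(s + 7), the inverse is e^(-7*t).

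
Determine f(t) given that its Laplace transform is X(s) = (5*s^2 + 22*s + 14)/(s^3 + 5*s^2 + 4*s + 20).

Factor the denominator: s^3 + 5*s^2 + 4*s + 20 = (s + 5)*(s^2 + 4).
Partial fraction decomposition gives [1/(s + 5)] + [4*s/(s^2 + 4)] + [2/(s^2 + 4)].
Invert each term: 1/(s + 5) ↔ e^(-5t); 4·s/(s^2 + 4) ↔ 4cos(2t); 1·2/(s^2 + 4) ↔ sin(2t).

f(t) = sin(2*t) + 4*cos(2*t) + exp(-5*t)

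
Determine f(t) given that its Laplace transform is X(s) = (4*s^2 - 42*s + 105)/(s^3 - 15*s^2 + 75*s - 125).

Factor the denominator: s^3 - 15*s^2 + 75*s - 125 = (s - 5)^3.
Partial fraction decomposition gives [4/(s - 5)] + [-2/(s - 5)^2] + [-5/(s - 5)^3].
Invert each term: 4/(s - 5) ↔ 4e^(5t); -2/(s - 5)^2 ↔ -2t·e^(5t); -5/(s - 5)^3 ↔ (-5/2)t^2·e^(5t).

f(t) = -5*t^2*exp(5*t)/2 - 2*t*exp(5*t) + 4*exp(5*t)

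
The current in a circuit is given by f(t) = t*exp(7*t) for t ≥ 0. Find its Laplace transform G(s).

L{e^(7t)} = 1/(s - 7).
Then apply L{t·g(t)} = -d/ds[H(s)] with H(s) = 1/(s - 7):
differentiating 1 time and applying the sign gives (s - 7)^(-2).

G(s) = (s - 7)^(-2)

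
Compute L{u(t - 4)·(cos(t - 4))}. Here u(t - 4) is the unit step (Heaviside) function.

By the second shifting theorem, L{u(t - c)·g(t - c)} = e^(-cs)·G(s) with c = 4 and G(s) = L{g(t)}.
L{cos(t)} = s/(s^2 + 1).

s*exp(-4*s)/(s^2 + 1)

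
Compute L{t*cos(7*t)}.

(s - 7)*(s + 7)/(s^2 + 49)^2

L{cos(7t)} = s/(s^2 + 49).
Then apply L{t·g(t)} = -d/ds[H(s)] with H(s) = s/(s^2 + 49):
differentiating 1 time and applying the sign gives (s - 7)*(s + 7)/(s^2 + 49)^2.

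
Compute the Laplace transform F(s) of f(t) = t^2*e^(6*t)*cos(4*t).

F(s) = 2*(s - 6)*(s^2 - 12*s - 12)/(s^2 - 12*s + 52)^3

L{cos(4t)} = s/(s^2 + 16).
Multiplying by e^(6t) shifts s → s - 6, so L{e^(6*t)*cos(4*t)} = (s - 6)/((s - 6)^2 + 16).
Then apply L{t^2·g(t)} = (-1)^2 d^2/ds^2[G(s)] with G(s) = (s - 6)/((s - 6)^2 + 16):
differentiating 2 times and applying the sign gives 2*(s - 6)*(s^2 - 12*s - 12)/(s^2 - 12*s + 52)^3.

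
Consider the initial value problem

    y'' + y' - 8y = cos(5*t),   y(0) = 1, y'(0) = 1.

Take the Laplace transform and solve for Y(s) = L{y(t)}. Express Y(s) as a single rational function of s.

Y(s) = (s^3 + 2*s^2 + 26*s + 50)/(s^4 + s^3 + 17*s^2 + 25*s - 200)

Transform both sides with L{·}.
Using L{y''} = s^2 Y - s·y(0) - y'(0) and L{y'} = sY - y(0), with y(0) = 1, y'(0) = 1, the left side becomes (s^2 + s - 8)Y - (s + 2).
The right side is L{cos(5*t)} = s/(s^2 + 25).
So (s^2 + s - 8)Y = s/(s^2 + 25) + (s + 2).
Isolate Y and clear denominators.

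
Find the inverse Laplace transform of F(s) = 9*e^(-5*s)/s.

The factor e^(-5s) signals a time shift by c = 5 (second shifting theorem).
L{9} = 9/s, so L^-1{9/s} = 9.
Hence the inverse is u(t - 5) times that function evaluated at t - 5.

Heaviside(t - 5)*(9)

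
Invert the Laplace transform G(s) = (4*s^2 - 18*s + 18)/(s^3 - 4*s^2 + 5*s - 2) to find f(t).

f(t) = -4*t*exp(t) - 2*exp(2*t) + 6*exp(t)

Factor the denominator: s^3 - 4*s^2 + 5*s - 2 = (s - 2)*(s - 1)^2.
Partial fraction decomposition gives [6/(s - 1)] + [-4/(s - 1)^2] + [-2/(s - 2)].
Invert each term: 6/(s - 1) ↔ 6e^(t); -4/(s - 1)^2 ↔ -4t·e^(t); -2/(s - 2) ↔ -2e^(2t).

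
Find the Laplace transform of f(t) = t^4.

L{t^4} = 4!/s^5 = 24/s^5.

24/s^5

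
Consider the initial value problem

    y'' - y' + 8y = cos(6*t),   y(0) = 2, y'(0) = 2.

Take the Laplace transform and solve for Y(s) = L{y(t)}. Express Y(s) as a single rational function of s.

Y(s) = (2*s^3 + 73*s)/(s^4 - s^3 + 44*s^2 - 36*s + 288)

Take the Laplace transform of both sides.
With L{y''} = s^2 Y - s·y(0) - y'(0) and L{y'} = sY - y(0), with y(0) = 2, y'(0) = 2: the LHS transforms to (s^2 - s + 8)Y - (2*s).
The right side is L{cos(6*t)} = s/(s^2 + 36).
So (s^2 - s + 8)Y = s/(s^2 + 36) + (2*s).
Isolate Y and clear denominators.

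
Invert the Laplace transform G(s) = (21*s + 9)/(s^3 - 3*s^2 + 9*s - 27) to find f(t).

Factor the denominator: s^3 - 3*s^2 + 9*s - 27 = (s - 3)*(s^2 + 9).
Partial fraction decomposition gives [4/(s - 3)] + [-4*s/(s^2 + 9)] + [9/(s^2 + 9)].
Invert each term: 4/(s - 3) ↔ 4e^(3t); -4·s/(s^2 + 9) ↔ -4cos(3t); 3·3/(s^2 + 9) ↔ 3sin(3t).

f(t) = 4*exp(3*t) + 3*sin(3*t) - 4*cos(3*t)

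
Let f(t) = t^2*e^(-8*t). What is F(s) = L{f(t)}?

L{e^(-8t)} = 1/(s + 8).
Then apply L{t^2·g(t)} = (-1)^2 d^2/ds^2[G(s)] with G(s) = 1/(s + 8):
differentiating 2 times and applying the sign gives 2/(s + 8)^3.

F(s) = 2/(s + 8)^3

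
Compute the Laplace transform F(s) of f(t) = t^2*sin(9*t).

F(s) = 54*(s^2 - 27)/(s^2 + 81)^3

L{sin(9t)} = 9/(s^2 + 81).
Then apply L{t^2·g(t)} = (-1)^2 d^2/ds^2[G(s)] with G(s) = 9/(s^2 + 81):
differentiating 2 times and applying the sign gives 54*(s^2 - 27)/(s^2 + 81)^3.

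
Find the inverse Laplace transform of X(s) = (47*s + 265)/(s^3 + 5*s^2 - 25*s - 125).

-3*t*exp(-5*t) + 5*exp(5*t) - 5*exp(-5*t)

Factor the denominator: s^3 + 5*s^2 - 25*s - 125 = (s - 5)*(s + 5)^2.
Partial fraction decomposition gives [-5/(s + 5)] + [-3/(s + 5)^2] + [5/(s - 5)].
Invert each term: -5/(s + 5) ↔ -5e^(-5t); -3/(s + 5)^2 ↔ -3t·e^(-5t); 5/(s - 5) ↔ 5e^(5t).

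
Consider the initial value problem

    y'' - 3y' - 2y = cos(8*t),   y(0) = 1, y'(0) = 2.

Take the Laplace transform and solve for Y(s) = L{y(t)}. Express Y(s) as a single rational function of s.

Transform both sides with L{·}.
With L{y''} = s^2 Y - s·y(0) - y'(0) and L{y'} = sY - y(0), with y(0) = 1, y'(0) = 2: the LHS transforms to (s^2 - 3*s - 2)Y - (s - 1).
The right side is L{cos(8*t)} = s/(s^2 + 64).
So (s^2 - 3*s - 2)Y = s/(s^2 + 64) + (s - 1).
Divide through and combine into a single rational function.

Y(s) = (s^3 - s^2 + 65*s - 64)/(s^4 - 3*s^3 + 62*s^2 - 192*s - 128)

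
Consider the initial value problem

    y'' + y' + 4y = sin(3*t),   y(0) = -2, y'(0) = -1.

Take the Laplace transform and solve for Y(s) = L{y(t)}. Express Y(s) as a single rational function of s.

Y(s) = (-2*s^3 - 3*s^2 - 18*s - 24)/(s^4 + s^3 + 13*s^2 + 9*s + 36)

Transform both sides with L{·}.
Using L{y''} = s^2 Y - s·y(0) - y'(0) and L{y'} = sY - y(0), with y(0) = -2, y'(0) = -1, the left side becomes (s^2 + s + 4)Y - (-2*s - 3).
The right side is L{sin(3*t)} = 3/(s^2 + 9).
So (s^2 + s + 4)Y = 3/(s^2 + 9) + (-2*s - 3).
Divide through and combine into a single rational function.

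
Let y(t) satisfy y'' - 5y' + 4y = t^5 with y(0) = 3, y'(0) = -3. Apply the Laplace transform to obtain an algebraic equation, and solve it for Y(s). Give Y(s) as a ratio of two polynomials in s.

Y(s) = (3*s^7 - 18*s^6 + 120)/(s^8 - 5*s^7 + 4*s^6)

Take the Laplace transform of both sides.
The derivative rules (L{y''} = s^2 Y - s·y(0) - y'(0) and L{y'} = sY - y(0), with y(0) = 3, y'(0) = -3) turn the left side into (s^2 - 5*s + 4)Y - (3*s - 18).
The right side is L{t^5} = 120/s^6.
So (s^2 - 5*s + 4)Y = 120/s^6 + (3*s - 18).
Isolate Y and clear denominators.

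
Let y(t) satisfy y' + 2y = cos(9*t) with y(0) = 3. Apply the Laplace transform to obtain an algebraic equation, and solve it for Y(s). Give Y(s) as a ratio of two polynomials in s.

Y(s) = (3*s^2 + s + 243)/(s^3 + 2*s^2 + 81*s + 162)

Apply the Laplace transform to the equation.
The derivative rules (L{y'} = sY - y(0) = sY - 3) turn the left side into (s + 2)Y - (3).
The right side is L{cos(9*t)} = s/(s^2 + 81).
So (s + 2)Y = s/(s^2 + 81) + (3).
Divide through and combine into a single rational function.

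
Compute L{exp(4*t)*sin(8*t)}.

L{sin(8t)} = 8/(s^2 + 64).
By the first shifting theorem, multiplying by e^(4t) replaces s with s - 4.

8/((s - 4)^2 + 64)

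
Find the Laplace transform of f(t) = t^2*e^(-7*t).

2/(s + 7)^3

L{e^(-7t)} = 1/(s + 7).
Then apply L{t^2·g(t)} = (-1)^2 d^2/ds^2[G(s)] with G(s) = 1/(s + 7):
differentiating 2 times and applying the sign gives 2/(s + 7)^3.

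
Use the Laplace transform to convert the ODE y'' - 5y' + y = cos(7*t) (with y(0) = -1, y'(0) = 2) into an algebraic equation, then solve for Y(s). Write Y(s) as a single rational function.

Apply the Laplace transform to the equation.
With L{y''} = s^2 Y - s·y(0) - y'(0) and L{y'} = sY - y(0), with y(0) = -1, y'(0) = 2: the LHS transforms to (s^2 - 5*s + 1)Y - (-s + 7).
The right side is L{cos(7*t)} = s/(s^2 + 49).
So (s^2 - 5*s + 1)Y = s/(s^2 + 49) + (-s + 7).
Solve for Y(s) and write it as one ratio of polynomials.

Y(s) = (-s^3 + 7*s^2 - 48*s + 343)/(s^4 - 5*s^3 + 50*s^2 - 245*s + 49)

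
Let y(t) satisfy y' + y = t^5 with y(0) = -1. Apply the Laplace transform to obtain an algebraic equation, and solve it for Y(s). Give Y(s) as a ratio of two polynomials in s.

Laplace-transform each side.
Using L{y'} = sY - y(0) = sY - (-1), the left side becomes (s + 1)Y - (-1).
The right side is L{t^5} = 120/s^6.
So (s + 1)Y = 120/s^6 + (-1).
Isolate Y and clear denominators.

Y(s) = (-s^6 + 120)/(s^7 + s^6)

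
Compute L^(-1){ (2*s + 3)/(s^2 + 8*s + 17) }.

Complete the square in the denominator: s^2 + 8*s + 17 = (s + 4)^2 + 1^2.
Split the numerator to match: 2*s + 3 = 2·(s + 4) - 5·1.
Invert each term: 2·(s + 4)/((s + 4)^2 + 1) ↔ 2e^(-4t)cos(t); -5·1/((s + 4)^2 + 1) ↔ -5e^(-4t)sin(t).

-5*exp(-4*t)*sin(t) + 2*exp(-4*t)*cos(t)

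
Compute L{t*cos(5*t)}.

L{cos(5t)} = s/(s^2 + 25).
Then apply L{t·g(t)} = -d/ds[G(s)] with G(s) = s/(s^2 + 25):
differentiating 1 time and applying the sign gives (s - 5)*(s + 5)/(s^2 + 25)^2.

(s - 5)*(s + 5)/(s^2 + 25)^2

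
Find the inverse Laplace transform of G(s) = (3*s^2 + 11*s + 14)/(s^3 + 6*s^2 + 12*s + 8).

Factor the denominator: s^3 + 6*s^2 + 12*s + 8 = (s + 2)^3.
Partial fraction decomposition gives [3/(s + 2)] + [-1/(s + 2)^2] + [4/(s + 2)^3].
Invert each term: 3/(s + 2) ↔ 3e^(-2t); -1/(s + 2)^2 ↔ -t·e^(-2t); 4/(s + 2)^3 ↔ (2)t^2·e^(-2t).

2*t^2*exp(-2*t) - t*exp(-2*t) + 3*exp(-2*t)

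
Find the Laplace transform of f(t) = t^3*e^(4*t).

6/(s - 4)^4

L{t^3} = 3!/s^4 = 6/s^4.
By the first shifting theorem, multiplying by e^(4t) replaces s with s - 4.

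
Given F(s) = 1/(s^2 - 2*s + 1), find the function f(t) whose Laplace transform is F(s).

f(t) = t*exp(t)

Rewrite the denominator: s^2 - 2*s + 1 = (s - 1)^2.
The form in (s - 1) signals a first-shifting-theorem factor e^(t).
Since L{t} = 1!/s^2 = 1/s^2, the inverse is t*e^(t).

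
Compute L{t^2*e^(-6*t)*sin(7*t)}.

L{sin(7t)} = 7/(s^2 + 49).
Multiplying by e^(-6t) shifts s → s + 6, so L{e^(-6*t)*sin(7*t)} = 7/((s + 6)^2 + 49).
Then apply L{t^2·g(t)} = (-1)^2 d^2/ds^2[G(s)] with G(s) = 7/((s + 6)^2 + 49):
differentiating 2 times and applying the sign gives 14*(3*s^2 + 36*s + 59)/(s^2 + 12*s + 85)^3.

14*(3*s^2 + 36*s + 59)/(s^2 + 12*s + 85)^3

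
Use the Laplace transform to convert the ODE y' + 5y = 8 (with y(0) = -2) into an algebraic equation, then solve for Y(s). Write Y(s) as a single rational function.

Y(s) = (-2*s + 8)/(s^2 + 5*s)

Take the Laplace transform of both sides.
With L{y'} = sY - y(0) = sY - (-2): the LHS transforms to (s + 5)Y - (-2).
The right side is L{8} = 8/s.
So (s + 5)Y = 8/s + (-2).
Isolate Y and clear denominators.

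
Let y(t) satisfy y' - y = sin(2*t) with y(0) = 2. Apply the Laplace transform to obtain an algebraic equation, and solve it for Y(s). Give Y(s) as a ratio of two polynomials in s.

Apply the Laplace transform to the equation.
With L{y'} = sY - y(0) = sY - 2: the LHS transforms to (s - 1)Y - (2).
The right side is L{sin(2*t)} = 2/(s^2 + 4).
So (s - 1)Y = 2/(s^2 + 4) + (2).
Solve for Y(s) and write it as one ratio of polynomials.

Y(s) = (2*s^2 + 10)/(s^3 - s^2 + 4*s - 4)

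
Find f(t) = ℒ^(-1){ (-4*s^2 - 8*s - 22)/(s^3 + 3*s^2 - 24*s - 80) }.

Factor the denominator: s^3 + 3*s^2 - 24*s - 80 = (s - 5)*(s + 4)^2.
Partial fraction decomposition gives [-2/(s + 4)] + [6/(s + 4)^2] + [-2/(s - 5)].
Invert each term: -2/(s + 4) ↔ -2e^(-4t); 6/(s + 4)^2 ↔ 6t·e^(-4t); -2/(s - 5) ↔ -2e^(5t).

f(t) = 6*t*exp(-4*t) - 2*exp(5*t) - 2*exp(-4*t)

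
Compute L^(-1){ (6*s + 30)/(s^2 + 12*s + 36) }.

-6*t*exp(-6*t) + 6*exp(-6*t)

Factor the denominator: s^2 + 12*s + 36 = (s + 6)^2.
Partial fraction decomposition gives [6/(s + 6)] + [-6/(s + 6)^2].
Invert each term: 6/(s + 6) ↔ 6e^(-6t); -6/(s + 6)^2 ↔ -6t·e^(-6t).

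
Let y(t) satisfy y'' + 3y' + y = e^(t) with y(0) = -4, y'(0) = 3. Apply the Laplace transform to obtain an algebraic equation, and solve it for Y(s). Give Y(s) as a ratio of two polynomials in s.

Take the Laplace transform of both sides.
The derivative rules (L{y''} = s^2 Y - s·y(0) - y'(0) and L{y'} = sY - y(0), with y(0) = -4, y'(0) = 3) turn the left side into (s^2 + 3*s + 1)Y - (-4*s - 9).
The right side is L{e^(t)} = 1/(s - 1).
So (s^2 + 3*s + 1)Y = 1/(s - 1) + (-4*s - 9).
Divide through and combine into a single rational function.

Y(s) = (-4*s^2 - 5*s + 10)/(s^3 + 2*s^2 - 2*s - 1)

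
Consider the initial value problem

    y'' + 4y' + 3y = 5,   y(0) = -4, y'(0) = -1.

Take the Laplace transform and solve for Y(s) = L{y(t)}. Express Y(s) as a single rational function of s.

Y(s) = (-4*s^2 - 17*s + 5)/(s^3 + 4*s^2 + 3*s)

Apply the Laplace transform to the equation.
With L{y''} = s^2 Y - s·y(0) - y'(0) and L{y'} = sY - y(0), with y(0) = -4, y'(0) = -1: the LHS transforms to (s^2 + 4*s + 3)Y - (-4*s - 17).
The right side is L{5} = 5/s.
So (s^2 + 4*s + 3)Y = 5/s + (-4*s - 17).
Divide through and combine into a single rational function.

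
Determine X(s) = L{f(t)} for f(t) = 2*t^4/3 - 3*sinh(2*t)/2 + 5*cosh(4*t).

The transform is linear, so treat each term independently.
(2/3)·[L{t^4} = 4!/s^5 = 24/s^5]; (-3/2)·[L{sinh(2t)} = 2/(s^2 - 4)]; (5)·[L{cosh(4t)} = s/(s^2 - 16)].

X(s) = 5*s/(s^2 - 16) - 3/(s^2 - 4) + 16/s^5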